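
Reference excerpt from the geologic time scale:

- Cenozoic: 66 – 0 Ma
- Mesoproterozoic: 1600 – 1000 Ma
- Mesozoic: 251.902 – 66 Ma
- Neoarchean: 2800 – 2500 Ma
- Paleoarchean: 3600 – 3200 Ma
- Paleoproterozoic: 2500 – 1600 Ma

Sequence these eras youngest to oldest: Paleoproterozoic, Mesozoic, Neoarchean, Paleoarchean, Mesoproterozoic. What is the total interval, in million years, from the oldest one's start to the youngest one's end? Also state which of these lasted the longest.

From the excerpt: Paleoproterozoic 2500–1600; Mesozoic 251.902–66; Neoarchean 2800–2500; Paleoarchean 3600–3200; Mesoproterozoic 1600–1000 (Ma).
Larger Ma is earlier, so the oldest is Paleoarchean and the youngest is Mesozoic; youngest to oldest: Mesozoic, Mesoproterozoic, Paleoproterozoic, Neoarchean, Paleoarchean.
Oldest start 3600 minus youngest end 66 gives 3534 Myr overall.
Individual lengths (start − end): Neoarchean 300; Mesoproterozoic 600; Paleoarchean 400; Mesozoic 185.902; Paleoproterozoic 900. The largest is Paleoproterozoic at 900 Myr.

Mesozoic, Mesoproterozoic, Paleoproterozoic, Neoarchean, Paleoarchean; total span 3534 Myr; longest is Paleoproterozoic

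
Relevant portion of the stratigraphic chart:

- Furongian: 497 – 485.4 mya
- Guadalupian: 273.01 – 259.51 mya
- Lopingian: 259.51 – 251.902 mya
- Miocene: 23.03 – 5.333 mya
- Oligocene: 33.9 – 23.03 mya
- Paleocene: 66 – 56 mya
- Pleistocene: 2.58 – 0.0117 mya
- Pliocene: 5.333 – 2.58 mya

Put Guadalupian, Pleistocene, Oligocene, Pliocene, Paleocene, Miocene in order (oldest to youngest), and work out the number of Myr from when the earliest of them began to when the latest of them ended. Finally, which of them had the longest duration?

From the excerpt: Guadalupian 273.01–259.51; Pleistocene 2.58–0.0117; Oligocene 33.9–23.03; Pliocene 5.333–2.58; Paleocene 66–56; Miocene 23.03–5.333 (Ma).
Larger Ma is earlier, so the oldest is Guadalupian and the youngest is Pleistocene; oldest to youngest: Guadalupian, Paleocene, Oligocene, Miocene, Pliocene, Pleistocene.
Oldest start 273.01 minus youngest end 0.0117 gives 272.9983 Myr overall.
Individual lengths (start − end): Pliocene 2.753; Guadalupian 13.5; Miocene 17.697; Oligocene 10.87; Pleistocene 2.5683; Paleocene 10. The largest is Miocene at 17.697 Myr.

Guadalupian → Paleocene → Oligocene → Miocene → Pliocene → Pleistocene; total span 272.9983 Myr; longest is Miocene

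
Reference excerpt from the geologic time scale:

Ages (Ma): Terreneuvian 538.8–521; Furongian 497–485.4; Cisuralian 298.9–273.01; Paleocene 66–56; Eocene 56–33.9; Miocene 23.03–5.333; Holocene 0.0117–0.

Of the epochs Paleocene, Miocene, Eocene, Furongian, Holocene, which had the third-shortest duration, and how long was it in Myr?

Start − end for each: Paleocene 66 − 56 = 10; Miocene 23.03 − 5.333 = 17.697; Eocene 56 − 33.9 = 22.1; Furongian 497 − 485.4 = 11.6; Holocene 0.0117 − 0 = 0.0117.
Ranking these from shortest: Holocene < Paleocene < Furongian < Miocene < Eocene.
Position 3 in that ranking is Furongian, which lasted 11.6 Myr.

Furongian, 11.6 million years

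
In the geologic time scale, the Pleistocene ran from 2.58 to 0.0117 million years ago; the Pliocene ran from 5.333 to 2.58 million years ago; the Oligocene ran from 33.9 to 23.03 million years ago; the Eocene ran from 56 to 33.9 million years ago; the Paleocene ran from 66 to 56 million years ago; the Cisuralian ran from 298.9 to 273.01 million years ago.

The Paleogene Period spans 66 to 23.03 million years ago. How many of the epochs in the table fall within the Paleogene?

3

Epochs inside 66–23.03 Ma: Paleocene, Eocene, Oligocene — 3 in total.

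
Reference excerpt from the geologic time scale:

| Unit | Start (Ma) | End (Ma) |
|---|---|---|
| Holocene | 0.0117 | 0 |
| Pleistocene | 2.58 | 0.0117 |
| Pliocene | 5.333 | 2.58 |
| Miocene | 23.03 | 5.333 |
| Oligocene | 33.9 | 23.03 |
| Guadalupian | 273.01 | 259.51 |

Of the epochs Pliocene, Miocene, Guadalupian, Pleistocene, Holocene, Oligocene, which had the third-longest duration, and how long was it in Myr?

Oligocene, 10.87 million years

Start − end for each: Pliocene 5.333 − 2.58 = 2.753; Miocene 23.03 − 5.333 = 17.697; Guadalupian 273.01 − 259.51 = 13.5; Pleistocene 2.58 − 0.0117 = 2.5683; Holocene 0.0117 − 0 = 0.0117; Oligocene 33.9 − 23.03 = 10.87.
Ranking these from longest: Miocene > Guadalupian > Oligocene > Pliocene > Pleistocene > Holocene.
Position 3 in that ranking is Oligocene, which lasted 10.87 Myr.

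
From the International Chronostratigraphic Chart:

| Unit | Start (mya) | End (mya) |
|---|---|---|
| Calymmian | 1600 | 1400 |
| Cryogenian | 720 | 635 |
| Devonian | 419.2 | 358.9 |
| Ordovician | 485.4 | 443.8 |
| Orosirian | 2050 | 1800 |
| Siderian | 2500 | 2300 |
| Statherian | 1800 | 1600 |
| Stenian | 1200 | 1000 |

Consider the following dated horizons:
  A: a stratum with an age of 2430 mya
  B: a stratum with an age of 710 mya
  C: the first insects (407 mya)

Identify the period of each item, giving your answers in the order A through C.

A — Siderian; B — Cryogenian; C — Devonian

A: 2430 Ma lies in 2500–2300 Ma, so Siderian.
B: 710 Ma lies in 720–635 Ma, so Cryogenian.
C: 407 Ma lies in 419.2–358.9 Ma, so Devonian.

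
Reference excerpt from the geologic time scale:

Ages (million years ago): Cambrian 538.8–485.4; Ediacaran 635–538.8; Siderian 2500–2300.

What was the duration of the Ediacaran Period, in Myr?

96.2 million years

635 − 538.8 = 96.2 million years.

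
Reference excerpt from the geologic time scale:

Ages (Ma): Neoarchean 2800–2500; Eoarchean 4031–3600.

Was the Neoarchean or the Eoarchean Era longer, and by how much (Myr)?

Neoarchean: 2800 − 2500 = 300 Myr.
Eoarchean: 4031 − 3600 = 431 Myr.
Difference: 431 − 300 = 131 Myr, so the Eoarchean was longer.

Eoarchean, by 131 million years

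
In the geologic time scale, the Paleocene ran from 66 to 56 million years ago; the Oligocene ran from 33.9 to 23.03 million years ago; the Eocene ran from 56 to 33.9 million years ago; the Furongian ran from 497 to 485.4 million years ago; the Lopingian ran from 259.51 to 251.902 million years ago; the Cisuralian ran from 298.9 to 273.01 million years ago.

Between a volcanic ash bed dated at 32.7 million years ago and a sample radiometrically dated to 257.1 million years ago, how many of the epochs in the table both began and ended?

257.1 Ma sits inside the Lopingian (259.51–251.902) and 32.7 Ma inside the Oligocene (33.9–23.03); neither of those is wholly between the two dates.
The listed epochs lying completely between them are Paleocene, Eocene — 2 in all.

2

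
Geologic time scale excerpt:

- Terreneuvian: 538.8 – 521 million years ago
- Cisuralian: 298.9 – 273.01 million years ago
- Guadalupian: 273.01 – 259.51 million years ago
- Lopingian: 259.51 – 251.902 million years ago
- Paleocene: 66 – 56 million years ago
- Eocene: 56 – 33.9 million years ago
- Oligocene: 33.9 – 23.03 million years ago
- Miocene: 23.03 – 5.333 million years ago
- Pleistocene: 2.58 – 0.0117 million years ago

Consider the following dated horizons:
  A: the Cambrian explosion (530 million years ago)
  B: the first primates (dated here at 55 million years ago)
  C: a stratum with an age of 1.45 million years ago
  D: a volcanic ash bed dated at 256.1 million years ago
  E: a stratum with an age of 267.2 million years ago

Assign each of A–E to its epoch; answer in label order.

A: 530 Ma lies in 538.8–521 Ma, so Terreneuvian.
B: 55 Ma lies in 56–33.9 Ma, so Eocene.
C: 1.45 Ma lies in 2.58–0.0117 Ma, so Pleistocene.
D: 256.1 Ma lies in 259.51–251.902 Ma, so Lopingian.
E: 267.2 Ma lies in 273.01–259.51 Ma, so Guadalupian.

A — Terreneuvian; B — Eocene; C — Pleistocene; D — Lopingian; E — Guadalupian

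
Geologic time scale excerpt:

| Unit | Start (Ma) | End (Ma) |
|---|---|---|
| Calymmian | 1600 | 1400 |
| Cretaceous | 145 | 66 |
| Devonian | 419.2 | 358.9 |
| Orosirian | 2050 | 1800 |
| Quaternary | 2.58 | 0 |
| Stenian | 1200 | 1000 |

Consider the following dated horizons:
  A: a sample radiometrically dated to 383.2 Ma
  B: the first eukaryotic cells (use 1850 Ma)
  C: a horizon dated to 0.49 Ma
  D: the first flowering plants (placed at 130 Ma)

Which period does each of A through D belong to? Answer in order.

A: 383.2 Ma lies in 419.2–358.9 Ma, so Devonian.
B: 1850 Ma lies in 2050–1800 Ma, so Orosirian.
C: 0.49 Ma lies in 2.58–0 Ma, so Quaternary.
D: 130 Ma lies in 145–66 Ma, so Cretaceous.

A — Devonian; B — Orosirian; C — Quaternary; D — Cretaceous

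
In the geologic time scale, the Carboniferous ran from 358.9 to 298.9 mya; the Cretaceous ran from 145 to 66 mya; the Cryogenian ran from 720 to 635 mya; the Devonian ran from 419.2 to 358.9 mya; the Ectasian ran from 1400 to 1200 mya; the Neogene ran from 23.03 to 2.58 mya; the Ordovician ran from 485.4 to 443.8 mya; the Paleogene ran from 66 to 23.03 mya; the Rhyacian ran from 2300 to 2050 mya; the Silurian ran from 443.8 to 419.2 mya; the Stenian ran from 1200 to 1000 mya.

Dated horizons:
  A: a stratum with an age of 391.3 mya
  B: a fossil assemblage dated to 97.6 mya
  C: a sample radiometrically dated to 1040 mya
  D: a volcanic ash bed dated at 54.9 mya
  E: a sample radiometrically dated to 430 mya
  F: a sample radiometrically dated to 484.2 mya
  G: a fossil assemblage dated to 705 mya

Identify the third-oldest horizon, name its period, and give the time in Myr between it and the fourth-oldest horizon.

F, in the Ordovician; 54.2 million years to E

Sorted oldest-first by Ma: C (1040), G (705), F (484.2), E (430), A (391.3), B (97.6), D (54.9).
The third oldest is F at 484.2 Ma, which lies in 485.4–443.8 Ma: the Ordovician.
The fourth oldest is E at 430 Ma; separation = |484.2 − 430| = 54.2 Myr.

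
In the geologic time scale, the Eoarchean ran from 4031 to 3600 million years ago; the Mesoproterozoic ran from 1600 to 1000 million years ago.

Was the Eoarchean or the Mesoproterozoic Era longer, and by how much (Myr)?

Eoarchean: 4031 − 3600 = 431 Myr.
Mesoproterozoic: 1600 − 1000 = 600 Myr.
Difference: 600 − 431 = 169 Myr, so the Mesoproterozoic was longer.

Mesoproterozoic, by 169 million years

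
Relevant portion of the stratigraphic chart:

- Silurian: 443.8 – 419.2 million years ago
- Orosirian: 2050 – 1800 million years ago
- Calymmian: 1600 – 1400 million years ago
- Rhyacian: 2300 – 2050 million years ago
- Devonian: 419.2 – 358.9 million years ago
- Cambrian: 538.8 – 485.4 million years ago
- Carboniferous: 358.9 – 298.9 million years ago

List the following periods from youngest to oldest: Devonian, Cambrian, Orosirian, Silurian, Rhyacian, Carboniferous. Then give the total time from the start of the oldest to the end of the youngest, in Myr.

Start ages (Ma): Rhyacian 2300, Orosirian 2050, Cambrian 538.8, Silurian 443.8, Devonian 419.2, Carboniferous 358.9.
Ordered youngest to oldest: Carboniferous, Devonian, Silurian, Cambrian, Orosirian, Rhyacian.
Span = 2300 − 298.9 = 2001.1 Myr.

Carboniferous, Devonian, Silurian, Cambrian, Orosirian, Rhyacian; total span 2001.1 Myr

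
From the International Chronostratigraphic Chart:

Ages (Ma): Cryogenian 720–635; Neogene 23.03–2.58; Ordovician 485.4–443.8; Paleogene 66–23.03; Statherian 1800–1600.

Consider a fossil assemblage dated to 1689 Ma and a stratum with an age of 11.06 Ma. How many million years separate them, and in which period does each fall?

1677.94 million years apart; the first in the Statherian, the second in the Neogene

Elapsed time: 1689 − 11.06 = 1677.94 Myr.
1689 Ma lies within 1800–1600 Ma: Statherian.
11.06 Ma lies within 23.03–2.58 Ma: Neogene.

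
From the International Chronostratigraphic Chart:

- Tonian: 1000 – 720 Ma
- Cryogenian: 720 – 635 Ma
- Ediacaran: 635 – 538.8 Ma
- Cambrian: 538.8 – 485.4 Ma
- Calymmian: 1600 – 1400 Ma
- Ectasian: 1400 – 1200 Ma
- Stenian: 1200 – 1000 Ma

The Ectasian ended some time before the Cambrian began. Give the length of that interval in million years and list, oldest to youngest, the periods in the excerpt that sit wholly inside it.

End of Ectasian = 1200 Ma; start of Cambrian = 538.8 Ma.
Gap = 1200 − 538.8 = 661.2 Myr.
Periods wholly inside 1200–538.8 Ma: Stenian (1200–1000), Tonian (1000–720), Cryogenian (720–635), Ediacaran (635–538.8).

661.2 million years; Stenian, Tonian, Cryogenian, Ediacaran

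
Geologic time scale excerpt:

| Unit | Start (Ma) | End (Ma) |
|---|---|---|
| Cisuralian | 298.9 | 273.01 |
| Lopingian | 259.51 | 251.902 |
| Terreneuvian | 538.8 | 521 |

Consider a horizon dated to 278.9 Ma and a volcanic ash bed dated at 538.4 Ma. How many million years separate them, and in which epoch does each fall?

Elapsed time: 538.4 − 278.9 = 259.5 Myr.
278.9 Ma lies within 298.9–273.01 Ma: Cisuralian.
538.4 Ma lies within 538.8–521 Ma: Terreneuvian.

259.5 million years apart; the first in the Cisuralian, the second in the Terreneuvian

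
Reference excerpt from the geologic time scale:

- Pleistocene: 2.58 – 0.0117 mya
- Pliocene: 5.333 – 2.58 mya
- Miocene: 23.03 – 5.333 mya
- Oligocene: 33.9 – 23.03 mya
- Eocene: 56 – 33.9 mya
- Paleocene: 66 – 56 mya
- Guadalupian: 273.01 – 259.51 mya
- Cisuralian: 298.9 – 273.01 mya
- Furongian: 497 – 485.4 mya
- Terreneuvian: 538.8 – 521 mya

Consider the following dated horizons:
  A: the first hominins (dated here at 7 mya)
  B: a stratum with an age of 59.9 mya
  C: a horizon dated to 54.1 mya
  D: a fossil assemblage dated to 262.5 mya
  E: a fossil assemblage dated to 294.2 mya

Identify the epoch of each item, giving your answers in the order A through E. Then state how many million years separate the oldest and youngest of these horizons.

A: 7 Ma lies in 23.03–5.333 Ma, so Miocene.
B: 59.9 Ma lies in 66–56 Ma, so Paleocene.
C: 54.1 Ma lies in 56–33.9 Ma, so Eocene.
D: 262.5 Ma lies in 273.01–259.51 Ma, so Guadalupian.
E: 294.2 Ma lies in 298.9–273.01 Ma, so Cisuralian.
Oldest = 294.2 Ma, youngest = 7 Ma → span 287.2 Myr.

A — Miocene; B — Paleocene; C — Eocene; D — Guadalupian; E — Cisuralian; span 287.2 million years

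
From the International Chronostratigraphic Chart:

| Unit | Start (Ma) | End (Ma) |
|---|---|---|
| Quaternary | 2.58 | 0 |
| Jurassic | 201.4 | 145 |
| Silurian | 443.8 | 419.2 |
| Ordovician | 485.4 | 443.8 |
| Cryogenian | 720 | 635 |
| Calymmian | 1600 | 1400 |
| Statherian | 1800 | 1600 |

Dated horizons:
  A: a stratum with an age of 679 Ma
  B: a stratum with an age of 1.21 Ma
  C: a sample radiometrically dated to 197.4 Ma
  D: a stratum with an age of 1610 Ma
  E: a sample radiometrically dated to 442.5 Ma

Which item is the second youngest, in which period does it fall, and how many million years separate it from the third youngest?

C, in the Jurassic; 245.1 million years to E

Smaller Ma means younger, so youngest first: B 1.21 < C 197.4 < E 442.5 < A 679 < D 1610.
Counting 2 along gives C (197.4 Ma); the excerpt puts that inside the Jurassic, 201.4–145 Ma.
Next in line is E (442.5 Ma), and 442.5 − 197.4 = 245.1 Myr.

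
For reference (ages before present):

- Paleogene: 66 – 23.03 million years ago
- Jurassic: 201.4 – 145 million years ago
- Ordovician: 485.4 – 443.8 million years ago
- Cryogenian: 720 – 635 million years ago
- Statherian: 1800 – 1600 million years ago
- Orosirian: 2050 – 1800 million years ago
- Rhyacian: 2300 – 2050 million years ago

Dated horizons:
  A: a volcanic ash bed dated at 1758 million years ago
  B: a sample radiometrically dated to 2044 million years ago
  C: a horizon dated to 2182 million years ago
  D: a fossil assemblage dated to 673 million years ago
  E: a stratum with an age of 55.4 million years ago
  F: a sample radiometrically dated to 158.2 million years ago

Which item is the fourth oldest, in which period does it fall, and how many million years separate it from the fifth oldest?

Larger Ma means older, so oldest first: C 2182 > B 2044 > A 1758 > D 673 > F 158.2 > E 55.4.
Counting 4 along gives D (673 Ma); the excerpt puts that inside the Cryogenian, 720–635 Ma.
Next in line is F (158.2 Ma), and 673 − 158.2 = 514.8 Myr.

D, in the Cryogenian; 514.8 million years to F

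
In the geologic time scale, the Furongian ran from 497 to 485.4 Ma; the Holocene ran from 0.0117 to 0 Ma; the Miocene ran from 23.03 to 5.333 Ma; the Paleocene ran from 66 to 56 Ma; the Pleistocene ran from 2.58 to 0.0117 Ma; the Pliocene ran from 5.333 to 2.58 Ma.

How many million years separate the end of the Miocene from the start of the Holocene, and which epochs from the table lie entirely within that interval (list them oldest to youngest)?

End of Miocene = 5.333 Ma; start of Holocene = 0.0117 Ma.
Gap = 5.333 − 0.0117 = 5.3213 Myr.
Epochs wholly inside 5.333–0.0117 Ma: Pliocene (5.333–2.58), Pleistocene (2.58–0.0117).

5.3213 million years; Pliocene, Pleistocene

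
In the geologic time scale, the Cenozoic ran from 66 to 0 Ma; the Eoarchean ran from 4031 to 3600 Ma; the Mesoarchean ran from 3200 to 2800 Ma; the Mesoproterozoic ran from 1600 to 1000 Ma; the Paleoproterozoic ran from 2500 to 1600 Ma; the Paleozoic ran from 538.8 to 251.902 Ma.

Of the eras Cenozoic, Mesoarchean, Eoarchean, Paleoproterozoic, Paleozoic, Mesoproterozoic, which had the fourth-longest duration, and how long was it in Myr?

Start − end for each: Cenozoic 66 − 0 = 66; Mesoarchean 3200 − 2800 = 400; Eoarchean 4031 − 3600 = 431; Paleoproterozoic 2500 − 1600 = 900; Paleozoic 538.8 − 251.902 = 286.898; Mesoproterozoic 1600 − 1000 = 600.
Ranking these from longest: Paleoproterozoic > Mesoproterozoic > Eoarchean > Mesoarchean > Paleozoic > Cenozoic.
Position 4 in that ranking is Mesoarchean, which lasted 400 Myr.

Mesoarchean, 400 million years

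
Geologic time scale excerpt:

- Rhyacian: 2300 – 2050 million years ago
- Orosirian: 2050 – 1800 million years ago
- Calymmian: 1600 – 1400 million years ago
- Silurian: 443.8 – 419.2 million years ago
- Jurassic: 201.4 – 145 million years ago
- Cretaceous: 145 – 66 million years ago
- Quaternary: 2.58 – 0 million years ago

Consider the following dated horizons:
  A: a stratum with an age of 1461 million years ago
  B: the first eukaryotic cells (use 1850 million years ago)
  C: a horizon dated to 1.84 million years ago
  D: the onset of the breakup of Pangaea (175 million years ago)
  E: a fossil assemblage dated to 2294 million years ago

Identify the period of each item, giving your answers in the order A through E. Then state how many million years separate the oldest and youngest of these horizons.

A — Calymmian; B — Orosirian; C — Quaternary; D — Jurassic; E — Rhyacian; span 2292.16 million years

Match each age against the start–end ranges in the excerpt: A = 1461 Ma → Calymmian (1600–1400); B = 1850 Ma → Orosirian (2050–1800); C = 1.84 Ma → Quaternary (2.58–0); D = 175 Ma → Jurassic (201.4–145); E = 2294 Ma → Rhyacian (2300–2050).
The largest age is 2294 Ma and the smallest is 1.84 Ma; their difference is 2292.16 Myr.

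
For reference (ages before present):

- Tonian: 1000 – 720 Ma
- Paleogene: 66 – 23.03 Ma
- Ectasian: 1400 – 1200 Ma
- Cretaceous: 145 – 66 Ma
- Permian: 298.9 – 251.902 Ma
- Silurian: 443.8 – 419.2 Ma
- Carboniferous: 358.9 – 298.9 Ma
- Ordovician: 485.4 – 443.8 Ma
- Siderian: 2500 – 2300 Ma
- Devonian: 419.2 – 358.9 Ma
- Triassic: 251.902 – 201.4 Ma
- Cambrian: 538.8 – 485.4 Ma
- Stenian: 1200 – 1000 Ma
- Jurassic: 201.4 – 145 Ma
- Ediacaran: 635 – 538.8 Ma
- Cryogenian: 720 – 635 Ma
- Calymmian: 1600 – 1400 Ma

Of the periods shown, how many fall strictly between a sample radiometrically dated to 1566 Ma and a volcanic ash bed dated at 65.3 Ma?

14

The older date is 1566 Ma and the younger is 65.3 Ma.
Periods with start < 1566 and end > 65.3 Ma: Ectasian (1400–1200), Stenian (1200–1000), Tonian (1000–720), Cryogenian (720–635), Ediacaran (635–538.8), Cambrian (538.8–485.4), Ordovician (485.4–443.8), Silurian (443.8–419.2), Devonian (419.2–358.9), Carboniferous (358.9–298.9), Permian (298.9–251.902), Triassic (251.902–201.4), Jurassic (201.4–145), Cretaceous (145–66).
That is 14 complete periods.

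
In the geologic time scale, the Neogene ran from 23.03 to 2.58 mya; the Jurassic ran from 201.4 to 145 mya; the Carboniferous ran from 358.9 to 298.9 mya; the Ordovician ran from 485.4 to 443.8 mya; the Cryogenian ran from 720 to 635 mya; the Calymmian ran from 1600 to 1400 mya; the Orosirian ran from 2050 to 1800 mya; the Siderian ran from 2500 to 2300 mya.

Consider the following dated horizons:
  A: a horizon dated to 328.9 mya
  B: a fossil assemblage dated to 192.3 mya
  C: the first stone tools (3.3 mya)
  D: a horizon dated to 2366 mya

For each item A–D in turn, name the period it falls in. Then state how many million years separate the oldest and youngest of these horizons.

A: 328.9 Ma lies in 358.9–298.9 Ma, so Carboniferous.
B: 192.3 Ma lies in 201.4–145 Ma, so Jurassic.
C: 3.3 Ma lies in 23.03–2.58 Ma, so Neogene.
D: 2366 Ma lies in 2500–2300 Ma, so Siderian.
Oldest = 2366 Ma, youngest = 3.3 Ma → span 2362.7 Myr.

A — Carboniferous; B — Jurassic; C — Neogene; D — Siderian; span 2362.7 million years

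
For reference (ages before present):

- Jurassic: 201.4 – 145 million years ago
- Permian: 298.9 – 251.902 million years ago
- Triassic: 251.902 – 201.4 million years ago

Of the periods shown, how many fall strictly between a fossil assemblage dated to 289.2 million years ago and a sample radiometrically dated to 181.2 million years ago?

289.2 Ma sits inside the Permian (298.9–251.902) and 181.2 Ma inside the Jurassic (201.4–145); neither of those is wholly between the two dates.
The listed periods lying completely between them are Triassic — 1 in all.

1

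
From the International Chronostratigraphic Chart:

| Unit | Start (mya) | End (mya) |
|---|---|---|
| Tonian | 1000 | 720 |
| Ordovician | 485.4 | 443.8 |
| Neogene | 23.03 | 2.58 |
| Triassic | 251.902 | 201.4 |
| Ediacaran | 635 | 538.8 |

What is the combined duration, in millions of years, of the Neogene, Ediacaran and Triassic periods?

167.152 million years

Duration is start − end for each: (23.03 − 2.58) + (635 − 538.8) + (251.902 − 201.4).
That is 20.45 + 96.2 + 50.502, which totals 167.152 million years.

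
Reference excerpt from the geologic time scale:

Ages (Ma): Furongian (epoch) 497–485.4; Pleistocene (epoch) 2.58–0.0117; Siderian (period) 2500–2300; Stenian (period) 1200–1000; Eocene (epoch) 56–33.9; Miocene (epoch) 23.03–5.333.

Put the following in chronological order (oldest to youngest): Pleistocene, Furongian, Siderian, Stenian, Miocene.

Siderian → Stenian → Furongian → Miocene → Pleistocene

Sorting by start age (descending Ma, since larger Ma = older): Siderian began 2500, Stenian began 1200, Furongian began 497, Miocene began 23.03, Pleistocene began 2.58.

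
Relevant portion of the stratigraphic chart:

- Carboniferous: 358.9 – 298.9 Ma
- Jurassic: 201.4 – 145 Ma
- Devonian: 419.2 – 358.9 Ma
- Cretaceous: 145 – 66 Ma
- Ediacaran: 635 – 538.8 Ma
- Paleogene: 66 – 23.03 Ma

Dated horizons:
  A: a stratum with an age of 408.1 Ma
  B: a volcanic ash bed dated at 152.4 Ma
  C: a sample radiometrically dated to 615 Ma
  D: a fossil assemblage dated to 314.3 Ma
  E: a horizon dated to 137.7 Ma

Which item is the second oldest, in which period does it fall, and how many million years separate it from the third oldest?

A, in the Devonian; 93.8 million years to D

Larger Ma means older, so oldest first: C 615 > A 408.1 > D 314.3 > B 152.4 > E 137.7.
Counting 2 along gives A (408.1 Ma); the excerpt puts that inside the Devonian, 419.2–358.9 Ma.
Next in line is D (314.3 Ma), and 408.1 − 314.3 = 93.8 Myr.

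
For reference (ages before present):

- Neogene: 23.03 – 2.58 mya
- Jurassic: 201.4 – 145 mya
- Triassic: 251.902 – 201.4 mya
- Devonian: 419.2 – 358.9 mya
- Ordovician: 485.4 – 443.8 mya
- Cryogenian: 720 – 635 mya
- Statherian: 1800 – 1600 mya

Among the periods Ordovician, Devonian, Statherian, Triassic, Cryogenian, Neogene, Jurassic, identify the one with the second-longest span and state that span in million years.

Cryogenian, 85 million years

Durations: Ordovician 41.6; Devonian 60.3; Statherian 200; Triassic 50.502; Cryogenian 85; Neogene 20.45; Jurassic 56.4 Myr.
Sorted longest-first: Statherian (200), Cryogenian (85), Devonian (60.3), Jurassic (56.4), Triassic (50.502), Ordovician (41.6), Neogene (20.45).
The second longest is Cryogenian at 85 Myr.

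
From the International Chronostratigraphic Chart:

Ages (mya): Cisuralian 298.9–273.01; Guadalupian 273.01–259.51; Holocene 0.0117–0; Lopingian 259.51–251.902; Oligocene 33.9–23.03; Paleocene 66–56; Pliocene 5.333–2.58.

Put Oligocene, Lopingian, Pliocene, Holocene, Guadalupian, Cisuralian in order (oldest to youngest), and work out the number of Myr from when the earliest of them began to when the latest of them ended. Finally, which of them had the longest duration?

From the excerpt: Oligocene 33.9–23.03; Lopingian 259.51–251.902; Pliocene 5.333–2.58; Holocene 0.0117–0; Guadalupian 273.01–259.51; Cisuralian 298.9–273.01 (Ma).
Larger Ma is earlier, so the oldest is Cisuralian and the youngest is Holocene; oldest to youngest: Cisuralian, Guadalupian, Lopingian, Oligocene, Pliocene, Holocene.
Oldest start 298.9 minus youngest end 0 gives 298.9 Myr overall.
Individual lengths (start − end): Guadalupian 13.5; Holocene 0.0117; Lopingian 7.608; Cisuralian 25.89; Pliocene 2.753; Oligocene 10.87. The largest is Cisuralian at 25.89 Myr.

Cisuralian → Guadalupian → Lopingian → Oligocene → Pliocene → Holocene; total span 298.9 Myr; longest is Cisuralian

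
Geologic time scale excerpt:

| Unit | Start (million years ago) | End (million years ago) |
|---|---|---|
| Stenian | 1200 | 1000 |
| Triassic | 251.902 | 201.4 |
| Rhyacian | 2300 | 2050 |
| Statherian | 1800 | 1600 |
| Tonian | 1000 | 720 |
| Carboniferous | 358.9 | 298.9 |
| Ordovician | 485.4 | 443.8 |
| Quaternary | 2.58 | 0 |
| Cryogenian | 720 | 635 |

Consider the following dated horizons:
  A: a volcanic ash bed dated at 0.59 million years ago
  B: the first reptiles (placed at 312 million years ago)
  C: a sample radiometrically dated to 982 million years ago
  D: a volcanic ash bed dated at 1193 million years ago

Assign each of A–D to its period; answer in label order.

A — Quaternary; B — Carboniferous; C — Tonian; D — Stenian

Match each age against the start–end ranges in the excerpt: A = 0.59 Ma → Quaternary (2.58–0); B = 312 Ma → Carboniferous (358.9–298.9); C = 982 Ma → Tonian (1000–720); D = 1193 Ma → Stenian (1200–1000).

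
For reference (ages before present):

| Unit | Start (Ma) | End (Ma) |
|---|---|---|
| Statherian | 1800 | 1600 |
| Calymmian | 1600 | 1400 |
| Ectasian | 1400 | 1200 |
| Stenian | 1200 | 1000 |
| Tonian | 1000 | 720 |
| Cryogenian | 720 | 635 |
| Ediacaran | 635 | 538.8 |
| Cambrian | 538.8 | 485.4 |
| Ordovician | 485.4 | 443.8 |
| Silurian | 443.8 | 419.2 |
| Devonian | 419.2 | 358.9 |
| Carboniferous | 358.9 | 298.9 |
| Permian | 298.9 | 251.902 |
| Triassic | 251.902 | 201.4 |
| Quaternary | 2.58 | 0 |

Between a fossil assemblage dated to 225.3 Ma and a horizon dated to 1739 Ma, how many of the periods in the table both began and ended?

1739 Ma sits inside the Statherian (1800–1600) and 225.3 Ma inside the Triassic (251.902–201.4); neither of those is wholly between the two dates.
The listed periods lying completely between them are Calymmian, Ectasian, Stenian, Tonian, Cryogenian, Ediacaran, Cambrian, Ordovician, Silurian, Devonian, Carboniferous, Permian — 12 in all.

12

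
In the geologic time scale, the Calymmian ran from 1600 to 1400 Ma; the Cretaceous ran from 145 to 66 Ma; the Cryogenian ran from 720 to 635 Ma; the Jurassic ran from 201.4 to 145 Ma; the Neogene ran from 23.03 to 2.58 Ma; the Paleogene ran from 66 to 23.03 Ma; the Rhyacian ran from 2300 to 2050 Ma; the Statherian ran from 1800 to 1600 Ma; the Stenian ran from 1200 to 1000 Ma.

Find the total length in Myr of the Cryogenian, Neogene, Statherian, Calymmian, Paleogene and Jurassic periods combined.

604.82 million years

Each duration: Cryogenian = 85; Neogene = 20.45; Statherian = 200; Calymmian = 200; Paleogene = 42.97; Jurassic = 56.4.
Sum: 85 + 20.45 + 200 + 200 + 42.97 + 56.4 = 604.82 Myr.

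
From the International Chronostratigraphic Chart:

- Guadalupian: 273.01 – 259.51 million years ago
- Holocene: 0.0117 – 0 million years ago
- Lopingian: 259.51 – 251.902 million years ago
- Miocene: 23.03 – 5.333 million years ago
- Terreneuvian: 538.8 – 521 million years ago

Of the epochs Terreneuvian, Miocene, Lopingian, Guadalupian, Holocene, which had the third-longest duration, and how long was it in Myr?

Durations: Terreneuvian 17.8; Miocene 17.697; Lopingian 7.608; Guadalupian 13.5; Holocene 0.0117 Myr.
Sorted longest-first: Terreneuvian (17.8), Miocene (17.697), Guadalupian (13.5), Lopingian (7.608), Holocene (0.0117).
The third longest is Guadalupian at 13.5 Myr.

Guadalupian, 13.5 million years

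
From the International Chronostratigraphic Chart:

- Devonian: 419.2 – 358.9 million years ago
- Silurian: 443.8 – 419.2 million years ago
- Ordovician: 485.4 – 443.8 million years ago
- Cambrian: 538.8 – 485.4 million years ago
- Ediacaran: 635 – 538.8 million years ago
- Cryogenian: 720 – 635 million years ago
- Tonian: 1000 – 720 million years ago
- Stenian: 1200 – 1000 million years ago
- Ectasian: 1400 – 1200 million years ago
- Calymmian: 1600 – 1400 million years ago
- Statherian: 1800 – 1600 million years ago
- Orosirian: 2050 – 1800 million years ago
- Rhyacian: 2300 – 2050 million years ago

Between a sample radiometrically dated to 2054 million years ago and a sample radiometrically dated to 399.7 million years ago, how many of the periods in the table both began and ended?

11

2054 Ma sits inside the Rhyacian (2300–2050) and 399.7 Ma inside the Devonian (419.2–358.9); neither of those is wholly between the two dates.
The listed periods lying completely between them are Orosirian, Statherian, Calymmian, Ectasian, Stenian, Tonian, Cryogenian, Ediacaran, Cambrian, Ordovician, Silurian — 11 in all.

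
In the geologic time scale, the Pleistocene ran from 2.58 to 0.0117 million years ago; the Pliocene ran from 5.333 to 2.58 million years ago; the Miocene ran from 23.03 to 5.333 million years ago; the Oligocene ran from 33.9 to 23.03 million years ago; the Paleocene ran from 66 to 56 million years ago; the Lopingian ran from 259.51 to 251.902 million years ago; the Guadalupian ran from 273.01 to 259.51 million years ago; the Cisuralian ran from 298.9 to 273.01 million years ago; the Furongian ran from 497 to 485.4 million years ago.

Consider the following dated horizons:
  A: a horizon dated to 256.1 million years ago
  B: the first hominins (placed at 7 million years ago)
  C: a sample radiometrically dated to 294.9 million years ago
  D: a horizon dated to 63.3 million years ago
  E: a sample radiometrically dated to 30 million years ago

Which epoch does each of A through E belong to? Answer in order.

A: 256.1 Ma lies in 259.51–251.902 Ma, so Lopingian.
B: 7 Ma lies in 23.03–5.333 Ma, so Miocene.
C: 294.9 Ma lies in 298.9–273.01 Ma, so Cisuralian.
D: 63.3 Ma lies in 66–56 Ma, so Paleocene.
E: 30 Ma lies in 33.9–23.03 Ma, so Oligocene.

A — Lopingian; B — Miocene; C — Cisuralian; D — Paleocene; E — Oligocene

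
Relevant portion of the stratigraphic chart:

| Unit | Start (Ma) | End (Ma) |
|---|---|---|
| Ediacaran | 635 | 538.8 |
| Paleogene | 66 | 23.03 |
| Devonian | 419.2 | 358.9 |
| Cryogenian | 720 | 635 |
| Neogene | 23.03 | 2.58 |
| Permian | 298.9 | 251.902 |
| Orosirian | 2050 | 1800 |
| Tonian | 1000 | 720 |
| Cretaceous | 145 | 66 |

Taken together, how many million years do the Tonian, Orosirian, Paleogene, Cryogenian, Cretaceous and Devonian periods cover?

797.27 million years

Each duration: Tonian = 280; Orosirian = 250; Paleogene = 42.97; Cryogenian = 85; Cretaceous = 79; Devonian = 60.3.
Sum: 280 + 250 + 42.97 + 85 + 79 + 60.3 = 797.27 Myr.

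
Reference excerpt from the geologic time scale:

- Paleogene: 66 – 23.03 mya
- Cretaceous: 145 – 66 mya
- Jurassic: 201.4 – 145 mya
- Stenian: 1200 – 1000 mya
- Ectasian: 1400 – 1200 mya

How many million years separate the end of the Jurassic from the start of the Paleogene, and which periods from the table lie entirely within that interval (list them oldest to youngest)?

End of Jurassic = 145 Ma; start of Paleogene = 66 Ma.
Gap = 145 − 66 = 79 Myr.
Periods wholly inside 145–66 Ma: Cretaceous (145–66).

79 million years; Cretaceous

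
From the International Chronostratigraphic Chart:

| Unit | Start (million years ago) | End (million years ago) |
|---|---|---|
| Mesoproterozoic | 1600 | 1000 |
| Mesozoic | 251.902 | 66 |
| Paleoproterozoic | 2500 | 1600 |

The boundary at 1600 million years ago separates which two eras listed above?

The Paleoproterozoic ends at 1600 million years ago and the Mesoproterozoic begins at 1600 million years ago, so they share that boundary.

Paleoproterozoic and Mesoproterozoic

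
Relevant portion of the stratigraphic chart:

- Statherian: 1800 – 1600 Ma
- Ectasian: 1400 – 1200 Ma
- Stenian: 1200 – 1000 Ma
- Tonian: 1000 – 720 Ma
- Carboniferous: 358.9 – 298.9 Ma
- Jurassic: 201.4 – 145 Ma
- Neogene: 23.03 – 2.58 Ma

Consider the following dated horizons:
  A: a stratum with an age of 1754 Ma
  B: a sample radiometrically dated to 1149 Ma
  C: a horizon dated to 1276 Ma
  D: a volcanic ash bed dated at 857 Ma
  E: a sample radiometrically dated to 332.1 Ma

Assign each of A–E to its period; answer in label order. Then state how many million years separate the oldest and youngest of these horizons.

A — Statherian; B — Stenian; C — Ectasian; D — Tonian; E — Carboniferous; span 1421.9 million years

Match each age against the start–end ranges in the excerpt: A = 1754 Ma → Statherian (1800–1600); B = 1149 Ma → Stenian (1200–1000); C = 1276 Ma → Ectasian (1400–1200); D = 857 Ma → Tonian (1000–720); E = 332.1 Ma → Carboniferous (358.9–298.9).
The largest age is 1754 Ma and the smallest is 332.1 Ma; their difference is 1421.9 Myr.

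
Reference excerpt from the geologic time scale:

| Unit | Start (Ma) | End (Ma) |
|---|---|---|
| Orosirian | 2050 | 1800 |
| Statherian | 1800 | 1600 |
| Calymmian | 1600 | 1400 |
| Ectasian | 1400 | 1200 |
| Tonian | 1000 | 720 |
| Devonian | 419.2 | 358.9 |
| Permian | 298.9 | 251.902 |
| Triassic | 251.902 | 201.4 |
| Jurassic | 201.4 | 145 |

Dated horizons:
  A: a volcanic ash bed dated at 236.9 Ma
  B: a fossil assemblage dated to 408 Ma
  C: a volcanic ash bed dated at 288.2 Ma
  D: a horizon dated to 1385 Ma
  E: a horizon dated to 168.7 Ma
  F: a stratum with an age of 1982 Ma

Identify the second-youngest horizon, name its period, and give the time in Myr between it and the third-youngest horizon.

Smaller Ma means younger, so youngest first: E 168.7 < A 236.9 < C 288.2 < B 408 < D 1385 < F 1982.
Counting 2 along gives A (236.9 Ma); the excerpt puts that inside the Triassic, 251.902–201.4 Ma.
Next in line is C (288.2 Ma), and 288.2 − 236.9 = 51.3 Myr.

A, in the Triassic; 51.3 million years to C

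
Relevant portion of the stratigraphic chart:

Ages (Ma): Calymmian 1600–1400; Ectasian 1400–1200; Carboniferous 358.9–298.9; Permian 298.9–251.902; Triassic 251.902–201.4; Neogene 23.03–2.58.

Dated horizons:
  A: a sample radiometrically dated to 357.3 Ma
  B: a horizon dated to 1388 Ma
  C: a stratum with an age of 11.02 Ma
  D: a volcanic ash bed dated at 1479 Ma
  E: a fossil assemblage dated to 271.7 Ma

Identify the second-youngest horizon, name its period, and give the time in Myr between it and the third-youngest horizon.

E, in the Permian; 85.6 million years to A

Smaller Ma means younger, so youngest first: C 11.02 < E 271.7 < A 357.3 < B 1388 < D 1479.
Counting 2 along gives E (271.7 Ma); the excerpt puts that inside the Permian, 298.9–251.902 Ma.
Next in line is A (357.3 Ma), and 357.3 − 271.7 = 85.6 Myr.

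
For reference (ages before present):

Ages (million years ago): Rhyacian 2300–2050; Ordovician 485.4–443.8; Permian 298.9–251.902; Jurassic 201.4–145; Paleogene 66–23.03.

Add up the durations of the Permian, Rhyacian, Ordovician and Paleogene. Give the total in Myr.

Each duration: Permian = 46.998; Rhyacian = 250; Ordovician = 41.6; Paleogene = 42.97.
Sum: 46.998 + 250 + 41.6 + 42.97 = 381.568 Myr.

381.568 million years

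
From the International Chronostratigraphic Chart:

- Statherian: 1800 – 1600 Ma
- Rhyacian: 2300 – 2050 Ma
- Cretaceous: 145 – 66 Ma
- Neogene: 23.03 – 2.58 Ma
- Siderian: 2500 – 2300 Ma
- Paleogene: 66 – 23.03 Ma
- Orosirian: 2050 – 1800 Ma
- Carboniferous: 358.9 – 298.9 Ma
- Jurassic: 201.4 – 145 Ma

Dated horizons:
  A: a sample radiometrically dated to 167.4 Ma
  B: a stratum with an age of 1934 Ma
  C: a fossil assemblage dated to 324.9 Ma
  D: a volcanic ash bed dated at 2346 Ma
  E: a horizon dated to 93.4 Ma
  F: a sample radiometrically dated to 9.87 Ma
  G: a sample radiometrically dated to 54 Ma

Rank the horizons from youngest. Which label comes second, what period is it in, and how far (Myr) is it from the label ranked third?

Smaller Ma means younger, so youngest first: F 9.87 < G 54 < E 93.4 < A 167.4 < C 324.9 < B 1934 < D 2346.
Counting 2 along gives G (54 Ma); the excerpt puts that inside the Paleogene, 66–23.03 Ma.
Next in line is E (93.4 Ma), and 93.4 − 54 = 39.4 Myr.

G, in the Paleogene; 39.4 million years to E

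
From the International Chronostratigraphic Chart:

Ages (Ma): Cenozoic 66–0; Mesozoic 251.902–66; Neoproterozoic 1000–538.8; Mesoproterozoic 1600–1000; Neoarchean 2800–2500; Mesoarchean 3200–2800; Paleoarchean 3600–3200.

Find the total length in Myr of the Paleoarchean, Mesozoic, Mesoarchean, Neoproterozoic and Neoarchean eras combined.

1747.102 million years

Duration is start − end for each: (3600 − 3200) + (251.902 − 66) + (3200 − 2800) + (1000 − 538.8) + (2800 − 2500).
That is 400 + 185.902 + 400 + 461.2 + 300, which totals 1747.102 million years.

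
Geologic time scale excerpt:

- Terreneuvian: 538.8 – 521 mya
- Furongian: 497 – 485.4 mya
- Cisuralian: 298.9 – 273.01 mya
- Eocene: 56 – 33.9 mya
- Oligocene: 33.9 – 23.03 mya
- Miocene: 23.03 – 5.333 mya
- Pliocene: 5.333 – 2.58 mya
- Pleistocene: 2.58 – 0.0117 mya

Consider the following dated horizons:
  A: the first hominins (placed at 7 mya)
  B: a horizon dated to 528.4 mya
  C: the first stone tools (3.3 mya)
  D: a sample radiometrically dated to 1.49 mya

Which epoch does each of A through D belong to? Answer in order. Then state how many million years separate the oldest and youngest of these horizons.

A — Miocene; B — Terreneuvian; C — Pliocene; D — Pleistocene; span 526.91 million years

A: 7 Ma lies in 23.03–5.333 Ma, so Miocene.
B: 528.4 Ma lies in 538.8–521 Ma, so Terreneuvian.
C: 3.3 Ma lies in 5.333–2.58 Ma, so Pliocene.
D: 1.49 Ma lies in 2.58–0.0117 Ma, so Pleistocene.
Oldest = 528.4 Ma, youngest = 1.49 Ma → span 526.91 Myr.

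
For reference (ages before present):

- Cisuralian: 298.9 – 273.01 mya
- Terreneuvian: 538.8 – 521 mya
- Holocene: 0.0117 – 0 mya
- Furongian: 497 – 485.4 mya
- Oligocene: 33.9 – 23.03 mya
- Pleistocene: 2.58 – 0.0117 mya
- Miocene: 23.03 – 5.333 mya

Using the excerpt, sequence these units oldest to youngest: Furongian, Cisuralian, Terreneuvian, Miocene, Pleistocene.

Sorting by start age (descending Ma, since larger Ma = older): Terreneuvian start 538.8, Furongian start 497, Cisuralian start 298.9, Miocene start 23.03, Pleistocene start 2.58.

Terreneuvian → Furongian → Cisuralian → Miocene → Pleistocene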